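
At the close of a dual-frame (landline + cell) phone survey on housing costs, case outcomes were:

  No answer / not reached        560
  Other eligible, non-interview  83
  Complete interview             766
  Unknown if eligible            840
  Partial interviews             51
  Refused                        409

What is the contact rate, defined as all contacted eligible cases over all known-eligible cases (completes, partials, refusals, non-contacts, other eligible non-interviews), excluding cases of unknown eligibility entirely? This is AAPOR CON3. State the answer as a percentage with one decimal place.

Numerator: 766 + 51 + 409 + 83 = 1309
Denom: 766 + 51 + 409 + 560 + 83 = 1869
CON3 = 1309 / 1869 = 0.7004

70.0%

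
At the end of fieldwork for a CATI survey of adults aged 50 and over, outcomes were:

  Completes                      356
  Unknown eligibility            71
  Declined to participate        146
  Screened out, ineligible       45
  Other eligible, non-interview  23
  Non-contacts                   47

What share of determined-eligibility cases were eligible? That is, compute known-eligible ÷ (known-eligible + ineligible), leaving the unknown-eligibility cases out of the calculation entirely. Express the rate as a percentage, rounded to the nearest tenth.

92.7%

Known eligible → 356 + 146 + 47 + 23 = 572
e = 572 / (572 + 45) = 572 / 617 = 0.9271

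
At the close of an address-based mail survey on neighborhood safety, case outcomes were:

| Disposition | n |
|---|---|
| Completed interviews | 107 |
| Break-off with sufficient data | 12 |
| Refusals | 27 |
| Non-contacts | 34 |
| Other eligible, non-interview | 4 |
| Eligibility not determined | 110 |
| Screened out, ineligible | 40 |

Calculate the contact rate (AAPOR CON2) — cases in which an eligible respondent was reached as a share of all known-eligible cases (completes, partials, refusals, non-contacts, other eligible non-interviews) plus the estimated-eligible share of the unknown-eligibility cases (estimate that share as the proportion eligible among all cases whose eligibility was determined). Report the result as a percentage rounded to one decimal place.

54.7%

Top → 107 + 12 + 27 + 4 = 150
Determined eligible → 107 + 12 + 27 + 34 + 4 = 184
e = 184 / (184 + 40) = 184 / 224 = 0.8214
e × U → 0.8214 × 110 = 90.35
Denominator → 184 + 90.35 = 274.35
CON2 = 150 / 274.35 = 0.5467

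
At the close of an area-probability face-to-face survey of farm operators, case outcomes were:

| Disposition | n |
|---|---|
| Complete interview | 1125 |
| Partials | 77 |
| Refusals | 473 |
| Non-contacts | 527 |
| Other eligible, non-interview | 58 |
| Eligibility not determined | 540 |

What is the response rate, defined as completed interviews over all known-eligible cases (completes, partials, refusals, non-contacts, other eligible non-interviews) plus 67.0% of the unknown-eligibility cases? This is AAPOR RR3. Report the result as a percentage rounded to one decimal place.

42.9%

Numerator = 1125
Known eligible = 1125 + 77 + 473 + 527 + 58 = 2260
Eligible share of unknowns = 0.6700 × 540 = 361.80
Denom = 2260 + 361.80 = 2621.80
RR3 = 1125 / 2621.80 = 0.4291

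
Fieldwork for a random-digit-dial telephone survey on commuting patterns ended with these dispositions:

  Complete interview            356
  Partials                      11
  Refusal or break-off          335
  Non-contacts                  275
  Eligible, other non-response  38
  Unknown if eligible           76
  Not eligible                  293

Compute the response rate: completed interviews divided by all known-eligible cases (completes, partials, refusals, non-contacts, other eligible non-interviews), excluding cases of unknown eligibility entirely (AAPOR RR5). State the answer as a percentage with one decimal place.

Top = 356
Base = 356 + 11 + 335 + 275 + 38 = 1015
RR5 = 356 / 1015 = 0.3507

35.1%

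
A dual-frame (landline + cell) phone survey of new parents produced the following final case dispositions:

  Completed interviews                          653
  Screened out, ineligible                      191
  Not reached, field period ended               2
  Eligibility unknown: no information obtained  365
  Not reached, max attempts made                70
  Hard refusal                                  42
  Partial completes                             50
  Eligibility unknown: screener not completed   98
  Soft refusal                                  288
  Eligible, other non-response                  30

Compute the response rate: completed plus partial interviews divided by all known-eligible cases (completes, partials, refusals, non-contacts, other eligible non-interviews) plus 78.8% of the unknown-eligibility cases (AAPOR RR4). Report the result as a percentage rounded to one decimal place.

46.9%

Refused = 42 + 288 = 330
Non-contacts = 2 + 70 = 72
Eligibility not determined = 98 + 365 = 463
Numerator → 653 + 50 = 703
Determined eligible → 653 + 50 + 330 + 72 + 30 = 1135
Eligible share of unknowns → 0.7880 × 463 = 364.84
Base → 1135 + 364.84 = 1499.84
RR4 = 703 / 1499.84 = 0.4687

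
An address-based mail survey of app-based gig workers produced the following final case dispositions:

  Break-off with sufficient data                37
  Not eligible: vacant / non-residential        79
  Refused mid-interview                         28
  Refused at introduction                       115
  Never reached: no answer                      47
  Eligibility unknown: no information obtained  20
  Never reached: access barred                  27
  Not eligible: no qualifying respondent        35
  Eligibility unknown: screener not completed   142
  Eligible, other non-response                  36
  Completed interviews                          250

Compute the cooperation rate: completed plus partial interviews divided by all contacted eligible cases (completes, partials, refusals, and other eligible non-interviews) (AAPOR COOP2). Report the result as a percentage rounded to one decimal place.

Declined to participate = 115 + 28 = 143
Never reached = 47 + 27 = 74
Unknown eligibility = 142 + 20 = 162
Screened out, ineligible = 35 + 79 = 114
Top = 250 + 37 = 287
Base = 250 + 37 + 143 + 36 = 466
COOP2 = 287 / 466 = 0.6159

61.6%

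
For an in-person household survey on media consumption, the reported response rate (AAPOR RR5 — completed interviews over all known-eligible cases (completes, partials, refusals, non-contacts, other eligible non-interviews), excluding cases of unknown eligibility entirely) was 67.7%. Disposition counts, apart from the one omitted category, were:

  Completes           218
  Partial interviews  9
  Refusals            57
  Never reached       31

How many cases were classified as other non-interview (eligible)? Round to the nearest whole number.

RR5 = 218 / D = 0.677
D = 218 / 0.677 = 322.0
Remaining denominator categories sum to 315
other non-interview (eligible) = 322.0 − 315 ≈ 7

7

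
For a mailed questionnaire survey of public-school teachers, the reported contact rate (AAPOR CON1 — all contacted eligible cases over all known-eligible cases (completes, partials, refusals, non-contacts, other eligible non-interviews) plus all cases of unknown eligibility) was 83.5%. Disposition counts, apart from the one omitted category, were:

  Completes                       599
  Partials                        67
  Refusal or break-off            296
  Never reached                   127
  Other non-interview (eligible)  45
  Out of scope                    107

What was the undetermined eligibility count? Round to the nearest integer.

72

Num: 599 + 67 + 296 + 45 = 1007
CON1 = 1007 / D = 0.835
D = 1007 / 0.835 = 1206.0
Remaining denominator categories sum to 1134
undetermined eligibility = 1206.0 − 1134 ≈ 72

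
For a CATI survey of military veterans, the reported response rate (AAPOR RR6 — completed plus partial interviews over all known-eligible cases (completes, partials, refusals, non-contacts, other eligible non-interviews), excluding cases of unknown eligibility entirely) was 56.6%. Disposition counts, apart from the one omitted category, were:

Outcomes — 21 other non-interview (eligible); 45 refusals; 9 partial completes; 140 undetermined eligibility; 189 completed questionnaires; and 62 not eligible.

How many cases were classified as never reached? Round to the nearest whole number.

86

Top → 189 + 9 = 198
RR6 = 198 / D = 0.566
D = 198 / 0.566 = 349.8
Rest of base = 264
never reached = 349.8 − 264 ≈ 86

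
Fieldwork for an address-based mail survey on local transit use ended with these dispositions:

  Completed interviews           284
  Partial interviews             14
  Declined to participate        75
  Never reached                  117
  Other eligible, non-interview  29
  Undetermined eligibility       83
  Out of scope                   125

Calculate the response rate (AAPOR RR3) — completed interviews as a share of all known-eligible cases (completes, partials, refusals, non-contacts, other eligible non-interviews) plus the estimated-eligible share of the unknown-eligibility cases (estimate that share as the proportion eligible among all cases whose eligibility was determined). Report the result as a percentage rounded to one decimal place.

Numerator = 284
Known eligible = 284 + 14 + 75 + 117 + 29 = 519
e = 519 / (519 + 125) = 519 / 644 = 0.8059
Estimated eligible among unknowns = 0.8059 × 83 = 66.89
Denominator = 519 + 66.89 = 585.89
RR3 = 284 / 585.89 = 0.4847

48.5%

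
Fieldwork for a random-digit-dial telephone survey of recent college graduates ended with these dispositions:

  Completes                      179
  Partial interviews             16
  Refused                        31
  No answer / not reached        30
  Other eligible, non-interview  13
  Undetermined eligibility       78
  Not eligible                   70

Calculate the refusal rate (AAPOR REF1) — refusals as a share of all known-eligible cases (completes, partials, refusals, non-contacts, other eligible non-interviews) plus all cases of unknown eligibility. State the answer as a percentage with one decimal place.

8.9%

Top = 31
Base = 179 + 16 + 31 + 30 + 13 + 78 = 347
REF1 = 31 / 347 = 0.0893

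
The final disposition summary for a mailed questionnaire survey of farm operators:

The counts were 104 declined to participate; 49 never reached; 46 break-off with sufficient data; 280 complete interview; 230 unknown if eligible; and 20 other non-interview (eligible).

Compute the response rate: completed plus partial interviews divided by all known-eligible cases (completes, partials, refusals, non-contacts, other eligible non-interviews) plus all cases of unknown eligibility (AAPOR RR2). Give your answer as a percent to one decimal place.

Top = 280 + 46 = 326
Base = 280 + 46 + 104 + 49 + 20 + 230 = 729
RR2 = 326 / 729 = 0.4472

44.7%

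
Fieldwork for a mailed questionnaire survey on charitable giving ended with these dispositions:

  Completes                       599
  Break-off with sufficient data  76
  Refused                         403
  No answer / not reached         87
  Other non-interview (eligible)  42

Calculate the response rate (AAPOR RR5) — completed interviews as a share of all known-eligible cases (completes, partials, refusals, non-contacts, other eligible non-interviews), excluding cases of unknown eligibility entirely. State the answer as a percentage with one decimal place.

Num: 599
Base: 599 + 76 + 403 + 87 + 42 = 1207
RR5 = 599 / 1207 = 0.4963

49.6%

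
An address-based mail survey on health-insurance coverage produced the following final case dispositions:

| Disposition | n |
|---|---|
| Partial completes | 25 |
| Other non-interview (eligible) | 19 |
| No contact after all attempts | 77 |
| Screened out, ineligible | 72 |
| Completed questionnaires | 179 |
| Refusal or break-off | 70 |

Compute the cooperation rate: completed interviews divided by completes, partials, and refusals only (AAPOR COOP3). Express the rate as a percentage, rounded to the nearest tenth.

Top: 179
Denom: 179 + 25 + 70 = 274
COOP3 = 179 / 274 = 0.6533

65.3%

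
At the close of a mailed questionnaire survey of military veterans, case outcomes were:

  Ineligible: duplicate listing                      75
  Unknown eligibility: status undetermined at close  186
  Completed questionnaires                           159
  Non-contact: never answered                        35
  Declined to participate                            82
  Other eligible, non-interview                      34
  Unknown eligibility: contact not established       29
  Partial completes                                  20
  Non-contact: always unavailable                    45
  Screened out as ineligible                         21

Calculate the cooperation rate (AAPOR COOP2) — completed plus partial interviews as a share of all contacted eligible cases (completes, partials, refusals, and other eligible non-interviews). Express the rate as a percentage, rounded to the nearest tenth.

Never reached = 35 + 45 = 80
Unknown if eligible = 29 + 186 = 215
Screened out, ineligible = 21 + 75 = 96
Top → 159 + 20 = 179
Denom → 159 + 20 + 82 + 34 = 295
COOP2 = 179 / 295 = 0.6068

60.7%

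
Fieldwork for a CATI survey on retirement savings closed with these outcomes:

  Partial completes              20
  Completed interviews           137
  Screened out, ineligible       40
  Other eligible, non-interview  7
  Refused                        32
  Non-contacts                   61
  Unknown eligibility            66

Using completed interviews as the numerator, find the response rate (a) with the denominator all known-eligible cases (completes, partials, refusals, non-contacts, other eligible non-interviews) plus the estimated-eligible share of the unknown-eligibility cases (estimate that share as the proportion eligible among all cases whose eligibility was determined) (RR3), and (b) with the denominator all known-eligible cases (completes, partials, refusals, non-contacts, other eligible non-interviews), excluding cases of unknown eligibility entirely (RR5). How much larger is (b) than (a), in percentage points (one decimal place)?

9.7

Num → 137
Determined eligible → 137 + 20 + 32 + 61 + 7 = 257
e = 257 / (257 + 40) = 257 / 297 = 0.8653
e × U → 0.8653 × 66 = 57.11
Base → 257 + 57.11 = 314.11
RR3 = 137 / 314.11 = 0.4362
Base → 137 + 20 + 32 + 61 + 7 = 257
RR5 = 137 / 257 = 0.5331
Difference = 53.31 − 43.62 = 9.69 percentage points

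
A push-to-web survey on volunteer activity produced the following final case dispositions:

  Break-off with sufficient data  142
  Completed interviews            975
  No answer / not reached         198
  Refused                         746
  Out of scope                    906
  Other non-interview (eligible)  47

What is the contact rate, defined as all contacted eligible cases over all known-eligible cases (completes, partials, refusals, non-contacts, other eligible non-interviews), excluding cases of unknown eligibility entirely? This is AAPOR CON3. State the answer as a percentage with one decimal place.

Num = 975 + 142 + 746 + 47 = 1910
Denominator = 975 + 142 + 746 + 198 + 47 = 2108
CON3 = 1910 / 2108 = 0.9061

90.6%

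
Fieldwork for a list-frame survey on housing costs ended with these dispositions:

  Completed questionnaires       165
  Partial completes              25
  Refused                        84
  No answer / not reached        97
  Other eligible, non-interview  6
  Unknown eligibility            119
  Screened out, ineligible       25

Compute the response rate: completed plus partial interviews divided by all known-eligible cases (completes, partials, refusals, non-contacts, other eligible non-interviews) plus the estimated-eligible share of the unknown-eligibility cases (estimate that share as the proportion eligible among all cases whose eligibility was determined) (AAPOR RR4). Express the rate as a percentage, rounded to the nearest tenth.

38.9%

Numerator = 165 + 25 = 190
Determined eligible = 165 + 25 + 84 + 97 + 6 = 377
e = 377 / (377 + 25) = 377 / 402 = 0.9378
e × U = 0.9378 × 119 = 111.60
Base = 377 + 111.60 = 488.60
RR4 = 190 / 488.60 = 0.3889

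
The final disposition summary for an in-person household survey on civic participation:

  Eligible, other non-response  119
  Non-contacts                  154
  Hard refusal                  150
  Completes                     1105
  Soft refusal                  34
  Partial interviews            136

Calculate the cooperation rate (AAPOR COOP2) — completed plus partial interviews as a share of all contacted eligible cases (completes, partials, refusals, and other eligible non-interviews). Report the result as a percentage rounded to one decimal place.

80.4%

Refusal or break-off = 150 + 34 = 184
Numerator: 1105 + 136 = 1241
Denom: 1105 + 136 + 184 + 119 = 1544
COOP2 = 1241 / 1544 = 0.8038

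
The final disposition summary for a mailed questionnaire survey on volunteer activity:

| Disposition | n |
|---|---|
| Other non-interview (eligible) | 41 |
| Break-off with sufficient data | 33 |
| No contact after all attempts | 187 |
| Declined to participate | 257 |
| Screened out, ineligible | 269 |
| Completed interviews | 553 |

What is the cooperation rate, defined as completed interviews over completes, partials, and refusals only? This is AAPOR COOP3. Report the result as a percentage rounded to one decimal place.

Numerator: 553
Base: 553 + 33 + 257 = 843
COOP3 = 553 / 843 = 0.6560

65.6%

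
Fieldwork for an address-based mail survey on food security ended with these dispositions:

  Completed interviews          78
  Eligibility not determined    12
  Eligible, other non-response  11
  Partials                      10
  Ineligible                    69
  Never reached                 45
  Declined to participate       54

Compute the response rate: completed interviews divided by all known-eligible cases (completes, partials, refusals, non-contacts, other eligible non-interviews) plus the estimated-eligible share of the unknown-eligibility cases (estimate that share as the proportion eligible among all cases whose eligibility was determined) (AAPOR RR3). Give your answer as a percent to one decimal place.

Top → 78
Eligible (known) → 78 + 10 + 54 + 45 + 11 = 198
e = 198 / (198 + 69) = 198 / 267 = 0.7416
Eligible share of unknowns → 0.7416 × 12 = 8.90
Denominator → 198 + 8.90 = 206.90
RR3 = 78 / 206.90 = 0.3770

37.7%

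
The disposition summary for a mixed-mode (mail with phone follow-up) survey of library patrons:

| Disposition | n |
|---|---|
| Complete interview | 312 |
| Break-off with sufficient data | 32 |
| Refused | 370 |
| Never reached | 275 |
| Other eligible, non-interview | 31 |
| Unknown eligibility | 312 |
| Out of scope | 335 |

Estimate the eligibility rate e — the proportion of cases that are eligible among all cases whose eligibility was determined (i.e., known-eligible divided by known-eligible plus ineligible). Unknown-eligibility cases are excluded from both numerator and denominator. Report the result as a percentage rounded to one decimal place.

Determined eligible → 312 + 32 + 370 + 275 + 31 = 1020
e = 1020 / (1020 + 335) = 1020 / 1355 = 0.7528

75.3%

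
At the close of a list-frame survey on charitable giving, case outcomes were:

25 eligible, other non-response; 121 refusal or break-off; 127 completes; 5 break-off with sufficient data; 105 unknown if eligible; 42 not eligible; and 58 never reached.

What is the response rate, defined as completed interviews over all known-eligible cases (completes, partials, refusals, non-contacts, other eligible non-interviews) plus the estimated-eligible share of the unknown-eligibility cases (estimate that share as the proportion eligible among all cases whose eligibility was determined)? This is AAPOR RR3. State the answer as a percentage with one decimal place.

Num = 127
Eligible (known) = 127 + 5 + 121 + 58 + 25 = 336
e = 336 / (336 + 42) = 336 / 378 = 0.8889
Eligible share of unknowns = 0.8889 × 105 = 93.33
Base = 336 + 93.33 = 429.33
RR3 = 127 / 429.33 = 0.2958

29.6%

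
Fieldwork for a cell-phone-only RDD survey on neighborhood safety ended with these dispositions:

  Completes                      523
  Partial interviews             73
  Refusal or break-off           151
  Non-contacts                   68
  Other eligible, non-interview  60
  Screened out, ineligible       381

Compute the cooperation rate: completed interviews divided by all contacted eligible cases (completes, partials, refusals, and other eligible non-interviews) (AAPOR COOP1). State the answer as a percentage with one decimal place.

Numerator: 523
Denominator: 523 + 73 + 151 + 60 = 807
COOP1 = 523 / 807 = 0.6481

64.8%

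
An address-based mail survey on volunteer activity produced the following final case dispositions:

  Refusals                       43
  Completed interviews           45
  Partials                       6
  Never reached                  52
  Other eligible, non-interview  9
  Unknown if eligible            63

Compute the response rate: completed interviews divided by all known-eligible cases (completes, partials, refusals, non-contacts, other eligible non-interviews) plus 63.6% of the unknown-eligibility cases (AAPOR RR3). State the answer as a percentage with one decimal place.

Top = 45
Determined eligible = 45 + 6 + 43 + 52 + 9 = 155
e × U = 0.6360 × 63 = 40.07
Denom = 155 + 40.07 = 195.07
RR3 = 45 / 195.07 = 0.2307

23.1%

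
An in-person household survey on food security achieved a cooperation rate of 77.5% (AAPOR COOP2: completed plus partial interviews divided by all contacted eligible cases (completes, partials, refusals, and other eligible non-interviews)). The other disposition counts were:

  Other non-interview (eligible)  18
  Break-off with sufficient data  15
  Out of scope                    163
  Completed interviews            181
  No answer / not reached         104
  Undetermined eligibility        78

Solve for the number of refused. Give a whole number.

39

Top: 181 + 15 = 196
COOP2 = 196 / D = 0.775
D = 196 / 0.775 = 252.9
Rest of base = 214
refused = 252.9 − 214 ≈ 39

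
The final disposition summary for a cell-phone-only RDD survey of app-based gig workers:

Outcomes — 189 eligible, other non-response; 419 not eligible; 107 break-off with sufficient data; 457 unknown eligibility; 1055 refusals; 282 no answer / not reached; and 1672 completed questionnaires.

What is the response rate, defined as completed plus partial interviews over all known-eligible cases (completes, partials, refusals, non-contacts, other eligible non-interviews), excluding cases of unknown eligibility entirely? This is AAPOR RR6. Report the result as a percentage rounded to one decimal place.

53.8%

Numerator: 1672 + 107 = 1779
Base: 1672 + 107 + 1055 + 282 + 189 = 3305
RR6 = 1779 / 3305 = 0.5383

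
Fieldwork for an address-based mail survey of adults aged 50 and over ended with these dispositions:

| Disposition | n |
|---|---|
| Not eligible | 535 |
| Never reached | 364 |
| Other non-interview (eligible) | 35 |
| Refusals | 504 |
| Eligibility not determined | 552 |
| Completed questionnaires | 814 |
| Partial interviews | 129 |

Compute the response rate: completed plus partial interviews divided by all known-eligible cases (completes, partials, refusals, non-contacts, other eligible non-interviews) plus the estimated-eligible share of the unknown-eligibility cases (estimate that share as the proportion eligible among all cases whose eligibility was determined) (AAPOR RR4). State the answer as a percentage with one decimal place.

41.5%

Num: 814 + 129 = 943
Determined eligible: 814 + 129 + 504 + 364 + 35 = 1846
e = 1846 / (1846 + 535) = 1846 / 2381 = 0.7753
Eligible share of unknowns: 0.7753 × 552 = 427.97
Denominator: 1846 + 427.97 = 2273.97
RR4 = 943 / 2273.97 = 0.4147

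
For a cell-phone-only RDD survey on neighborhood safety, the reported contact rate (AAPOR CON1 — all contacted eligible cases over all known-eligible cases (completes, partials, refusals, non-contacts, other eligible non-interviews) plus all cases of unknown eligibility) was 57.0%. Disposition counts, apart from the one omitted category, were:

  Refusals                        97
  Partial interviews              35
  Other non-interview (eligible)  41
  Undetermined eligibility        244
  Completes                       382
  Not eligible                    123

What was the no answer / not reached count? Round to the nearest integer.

Top → 382 + 35 + 97 + 41 = 555
CON1 = 555 / D = 0.570
D = 555 / 0.570 = 973.7
Rest of base = 799
no answer / not reached = 973.7 − 799 ≈ 175

175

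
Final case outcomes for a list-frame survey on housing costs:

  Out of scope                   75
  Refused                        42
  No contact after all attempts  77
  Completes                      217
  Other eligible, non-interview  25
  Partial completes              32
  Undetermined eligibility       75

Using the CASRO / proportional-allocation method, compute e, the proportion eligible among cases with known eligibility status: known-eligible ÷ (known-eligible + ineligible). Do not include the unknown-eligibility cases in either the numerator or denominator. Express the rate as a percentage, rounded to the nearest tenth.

Known eligible → 217 + 32 + 42 + 77 + 25 = 393
e = 393 / (393 + 75) = 393 / 468 = 0.8397

84.0%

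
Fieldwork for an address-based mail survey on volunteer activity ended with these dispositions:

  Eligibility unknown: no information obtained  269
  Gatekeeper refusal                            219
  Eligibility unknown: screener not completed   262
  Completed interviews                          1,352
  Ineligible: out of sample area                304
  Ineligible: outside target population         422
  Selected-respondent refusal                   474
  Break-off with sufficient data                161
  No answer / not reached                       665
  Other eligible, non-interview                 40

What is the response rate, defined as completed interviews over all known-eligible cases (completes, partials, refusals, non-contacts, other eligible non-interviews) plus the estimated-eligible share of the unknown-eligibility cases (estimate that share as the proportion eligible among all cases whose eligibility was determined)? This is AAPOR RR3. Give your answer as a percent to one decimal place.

40.5%

Refusal or break-off = 219 + 474 = 693
Undetermined eligibility = 262 + 269 = 531
Ineligible = 422 + 304 = 726
Numerator → 1352
Determined eligible → 1352 + 161 + 693 + 665 + 40 = 2911
e = 2911 / (2911 + 726) = 2911 / 3637 = 0.8004
Eligible share of unknowns → 0.8004 × 531 = 425.01
Denominator → 2911 + 425.01 = 3336.01
RR3 = 1352 / 3336.01 = 0.4053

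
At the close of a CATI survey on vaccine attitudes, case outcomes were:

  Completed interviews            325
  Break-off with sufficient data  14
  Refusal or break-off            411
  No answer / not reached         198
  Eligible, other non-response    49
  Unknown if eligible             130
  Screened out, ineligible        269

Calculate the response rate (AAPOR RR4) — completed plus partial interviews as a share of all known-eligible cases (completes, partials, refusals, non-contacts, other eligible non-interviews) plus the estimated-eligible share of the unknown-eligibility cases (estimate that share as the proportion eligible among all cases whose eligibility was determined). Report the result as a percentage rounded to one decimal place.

Top → 325 + 14 = 339
Known eligible → 325 + 14 + 411 + 198 + 49 = 997
e = 997 / (997 + 269) = 997 / 1266 = 0.7875
Estimated eligible among unknowns → 0.7875 × 130 = 102.38
Denom → 997 + 102.38 = 1099.38
RR4 = 339 / 1099.38 = 0.3084

30.8%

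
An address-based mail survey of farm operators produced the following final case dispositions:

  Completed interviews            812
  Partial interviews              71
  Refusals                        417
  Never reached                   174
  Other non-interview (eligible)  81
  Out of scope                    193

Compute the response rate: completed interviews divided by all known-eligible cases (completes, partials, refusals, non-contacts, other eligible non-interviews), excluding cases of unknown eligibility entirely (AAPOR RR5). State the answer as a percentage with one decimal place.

52.2%

Top = 812
Base = 812 + 71 + 417 + 174 + 81 = 1555
RR5 = 812 / 1555 = 0.5222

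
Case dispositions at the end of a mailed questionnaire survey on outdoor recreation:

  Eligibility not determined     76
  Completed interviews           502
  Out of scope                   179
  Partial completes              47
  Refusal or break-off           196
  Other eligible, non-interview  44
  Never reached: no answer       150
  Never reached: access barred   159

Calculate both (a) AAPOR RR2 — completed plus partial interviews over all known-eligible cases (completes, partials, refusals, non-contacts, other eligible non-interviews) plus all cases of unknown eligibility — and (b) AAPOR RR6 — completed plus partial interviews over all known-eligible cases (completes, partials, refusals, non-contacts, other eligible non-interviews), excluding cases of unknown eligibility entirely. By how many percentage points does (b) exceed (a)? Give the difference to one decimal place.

3.2

No contact after all attempts = 150 + 159 = 309
Top = 502 + 47 = 549
Denom = 502 + 47 + 196 + 309 + 44 + 76 = 1174
RR2 = 549 / 1174 = 0.4676
Denom = 502 + 47 + 196 + 309 + 44 = 1098
RR6 = 549 / 1098 = 0.5000
Difference = 50.00 − 46.76 = 3.24 percentage points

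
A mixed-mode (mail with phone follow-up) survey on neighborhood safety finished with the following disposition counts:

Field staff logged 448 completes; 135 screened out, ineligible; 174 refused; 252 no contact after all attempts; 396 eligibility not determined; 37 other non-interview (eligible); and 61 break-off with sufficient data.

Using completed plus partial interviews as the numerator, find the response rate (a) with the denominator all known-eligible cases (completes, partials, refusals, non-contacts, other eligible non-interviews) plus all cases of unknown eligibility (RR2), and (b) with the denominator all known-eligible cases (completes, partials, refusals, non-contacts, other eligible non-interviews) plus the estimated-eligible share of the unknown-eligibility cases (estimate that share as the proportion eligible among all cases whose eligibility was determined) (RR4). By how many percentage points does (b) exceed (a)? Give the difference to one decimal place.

1.4

Top = 448 + 61 = 509
Base = 448 + 61 + 174 + 252 + 37 + 396 = 1368
RR2 = 509 / 1368 = 0.3721
Determined eligible = 448 + 61 + 174 + 252 + 37 = 972
e = 972 / (972 + 135) = 972 / 1107 = 0.8780
Eligible share of unknowns = 0.8780 × 396 = 347.69
Base = 972 + 347.69 = 1319.69
RR4 = 509 / 1319.69 = 0.3857
Difference = 38.57 − 37.21 = 1.36 percentage points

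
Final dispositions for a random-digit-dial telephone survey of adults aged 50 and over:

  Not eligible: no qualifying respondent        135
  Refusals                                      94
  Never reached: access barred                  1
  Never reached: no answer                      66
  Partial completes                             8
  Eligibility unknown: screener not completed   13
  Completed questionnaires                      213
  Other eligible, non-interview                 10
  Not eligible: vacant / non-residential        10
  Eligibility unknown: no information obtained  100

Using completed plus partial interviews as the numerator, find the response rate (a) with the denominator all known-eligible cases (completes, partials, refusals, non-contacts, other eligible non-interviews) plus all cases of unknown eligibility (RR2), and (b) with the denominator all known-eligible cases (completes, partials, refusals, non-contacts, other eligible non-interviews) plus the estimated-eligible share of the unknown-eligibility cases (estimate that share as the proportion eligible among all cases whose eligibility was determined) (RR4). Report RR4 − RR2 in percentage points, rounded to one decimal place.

2.8

Never reached = 66 + 1 = 67
Undetermined eligibility = 13 + 100 = 113
Not eligible = 135 + 10 = 145
Numerator → 213 + 8 = 221
Denom → 213 + 8 + 94 + 67 + 10 + 113 = 505
RR2 = 221 / 505 = 0.4376
Known eligible → 213 + 8 + 94 + 67 + 10 = 392
e = 392 / (392 + 145) = 392 / 537 = 0.7300
Eligible share of unknowns → 0.7300 × 113 = 82.49
Denom → 392 + 82.49 = 474.49
RR4 = 221 / 474.49 = 0.4658
Difference = 46.58 − 43.76 = 2.82 percentage points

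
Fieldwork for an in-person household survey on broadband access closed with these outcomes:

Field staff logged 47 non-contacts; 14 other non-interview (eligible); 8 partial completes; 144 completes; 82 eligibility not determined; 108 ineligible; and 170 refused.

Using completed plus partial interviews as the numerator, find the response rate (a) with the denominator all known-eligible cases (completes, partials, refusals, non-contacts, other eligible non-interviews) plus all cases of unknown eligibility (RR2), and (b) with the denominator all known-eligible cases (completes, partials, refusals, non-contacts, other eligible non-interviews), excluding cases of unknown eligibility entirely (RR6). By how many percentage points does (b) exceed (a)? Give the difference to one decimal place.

7.0

Numerator: 144 + 8 = 152
Base: 144 + 8 + 170 + 47 + 14 + 82 = 465
RR2 = 152 / 465 = 0.3269
Base: 144 + 8 + 170 + 47 + 14 = 383
RR6 = 152 / 383 = 0.3969
Difference = 39.69 − 32.69 = 7.00 percentage points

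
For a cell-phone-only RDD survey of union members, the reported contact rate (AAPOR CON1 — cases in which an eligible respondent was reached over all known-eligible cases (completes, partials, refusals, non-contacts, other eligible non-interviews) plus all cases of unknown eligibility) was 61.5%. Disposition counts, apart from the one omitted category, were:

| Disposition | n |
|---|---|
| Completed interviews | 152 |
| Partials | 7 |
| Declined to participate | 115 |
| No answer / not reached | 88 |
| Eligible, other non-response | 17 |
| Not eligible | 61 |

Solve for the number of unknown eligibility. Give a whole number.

Num = 152 + 7 + 115 + 17 = 291
CON1 = 291 / D = 0.615
D = 291 / 0.615 = 473.2
Remaining denominator categories sum to 379
unknown eligibility = 473.2 − 379 ≈ 94

94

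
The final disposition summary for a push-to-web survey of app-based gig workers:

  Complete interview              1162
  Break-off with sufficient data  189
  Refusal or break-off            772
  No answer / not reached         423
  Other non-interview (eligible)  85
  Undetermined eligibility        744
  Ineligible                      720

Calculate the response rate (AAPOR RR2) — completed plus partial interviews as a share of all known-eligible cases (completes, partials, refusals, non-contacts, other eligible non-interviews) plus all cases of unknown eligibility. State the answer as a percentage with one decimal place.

40.0%

Numerator = 1162 + 189 = 1351
Denom = 1162 + 189 + 772 + 423 + 85 + 744 = 3375
RR2 = 1351 / 3375 = 0.4003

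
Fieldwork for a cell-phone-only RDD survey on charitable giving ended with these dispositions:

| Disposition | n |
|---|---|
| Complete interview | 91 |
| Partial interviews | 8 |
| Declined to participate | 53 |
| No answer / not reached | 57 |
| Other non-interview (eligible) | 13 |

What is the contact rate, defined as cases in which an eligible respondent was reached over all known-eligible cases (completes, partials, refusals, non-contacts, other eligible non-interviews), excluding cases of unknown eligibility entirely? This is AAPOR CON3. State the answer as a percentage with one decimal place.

Num: 91 + 8 + 53 + 13 = 165
Denom: 91 + 8 + 53 + 57 + 13 = 222
CON3 = 165 / 222 = 0.7432

74.3%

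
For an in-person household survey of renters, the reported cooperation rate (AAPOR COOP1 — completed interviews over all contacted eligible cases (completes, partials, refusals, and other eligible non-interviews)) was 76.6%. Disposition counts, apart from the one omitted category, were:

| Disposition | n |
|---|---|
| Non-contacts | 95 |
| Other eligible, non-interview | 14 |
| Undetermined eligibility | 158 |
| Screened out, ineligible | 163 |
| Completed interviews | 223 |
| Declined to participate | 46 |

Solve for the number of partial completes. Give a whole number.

COOP1 = 223 / D = 0.766
D = 223 / 0.766 = 291.1
Remaining denominator categories sum to 283
partial completes = 291.1 − 283 ≈ 8

8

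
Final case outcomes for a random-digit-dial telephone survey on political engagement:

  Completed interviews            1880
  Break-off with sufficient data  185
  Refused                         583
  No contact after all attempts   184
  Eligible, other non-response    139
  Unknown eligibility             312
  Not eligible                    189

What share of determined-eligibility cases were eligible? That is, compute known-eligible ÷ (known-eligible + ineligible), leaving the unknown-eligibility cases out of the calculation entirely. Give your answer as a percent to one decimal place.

Determined eligible = 1880 + 185 + 583 + 184 + 139 = 2971
e = 2971 / (2971 + 189) = 2971 / 3160 = 0.9402

94.0%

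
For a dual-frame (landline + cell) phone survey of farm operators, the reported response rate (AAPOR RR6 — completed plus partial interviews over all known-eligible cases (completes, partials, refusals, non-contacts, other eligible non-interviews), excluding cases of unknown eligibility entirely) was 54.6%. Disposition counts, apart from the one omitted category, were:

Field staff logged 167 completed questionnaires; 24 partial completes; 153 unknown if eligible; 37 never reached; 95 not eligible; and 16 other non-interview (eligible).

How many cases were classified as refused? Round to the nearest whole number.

106

Top: 167 + 24 = 191
RR6 = 191 / D = 0.546
D = 191 / 0.546 = 349.8
Other denominator terms total 244
refused = 349.8 − 244 ≈ 106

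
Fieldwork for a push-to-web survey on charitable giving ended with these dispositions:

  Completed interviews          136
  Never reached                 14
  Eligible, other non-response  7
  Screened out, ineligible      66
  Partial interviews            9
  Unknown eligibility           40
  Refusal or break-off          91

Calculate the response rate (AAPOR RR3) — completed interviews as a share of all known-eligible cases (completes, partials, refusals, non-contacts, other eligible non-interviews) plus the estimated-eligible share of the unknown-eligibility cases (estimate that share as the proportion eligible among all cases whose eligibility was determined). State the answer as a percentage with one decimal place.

47.1%

Num = 136
Known eligible = 136 + 9 + 91 + 14 + 7 = 257
e = 257 / (257 + 66) = 257 / 323 = 0.7957
e × U = 0.7957 × 40 = 31.83
Denominator = 257 + 31.83 = 288.83
RR3 = 136 / 288.83 = 0.4709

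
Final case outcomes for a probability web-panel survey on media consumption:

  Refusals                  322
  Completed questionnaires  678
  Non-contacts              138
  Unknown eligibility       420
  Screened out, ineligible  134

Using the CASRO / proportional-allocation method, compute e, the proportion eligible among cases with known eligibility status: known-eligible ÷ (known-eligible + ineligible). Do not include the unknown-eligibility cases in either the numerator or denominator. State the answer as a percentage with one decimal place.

Determined eligible = 678 + 322 + 138 = 1138
e = 1138 / (1138 + 134) = 1138 / 1272 = 0.8947

89.5%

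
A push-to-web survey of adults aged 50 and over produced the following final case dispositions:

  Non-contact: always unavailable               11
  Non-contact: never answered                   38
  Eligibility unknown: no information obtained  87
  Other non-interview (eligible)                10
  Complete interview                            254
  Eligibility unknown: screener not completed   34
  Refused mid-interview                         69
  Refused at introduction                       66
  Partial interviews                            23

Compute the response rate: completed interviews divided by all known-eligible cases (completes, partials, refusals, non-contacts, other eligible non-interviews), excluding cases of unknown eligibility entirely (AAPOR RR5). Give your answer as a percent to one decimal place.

53.9%

Refusals = 66 + 69 = 135
No answer / not reached = 38 + 11 = 49
Eligibility not determined = 34 + 87 = 121
Num → 254
Base → 254 + 23 + 135 + 49 + 10 = 471
RR5 = 254 / 471 = 0.5393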